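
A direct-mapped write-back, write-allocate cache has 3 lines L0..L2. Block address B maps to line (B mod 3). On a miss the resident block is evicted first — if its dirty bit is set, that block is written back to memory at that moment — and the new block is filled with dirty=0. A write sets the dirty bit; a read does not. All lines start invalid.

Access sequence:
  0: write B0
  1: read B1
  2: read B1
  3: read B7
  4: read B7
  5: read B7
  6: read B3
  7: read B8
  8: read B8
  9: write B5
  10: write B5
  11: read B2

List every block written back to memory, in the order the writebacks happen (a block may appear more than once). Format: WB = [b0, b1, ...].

WB = [0, 5]

  0 | W B0 → L0 miss [D]
  1 | R B1 → L1 miss [-]
  2 | R B1 → L1 hit [-]
  3 | R B7 → L1 miss [-]
  4 | R B7 → L1 hit [-]
  5 | R B7 → L1 hit [-]
  6 | R B3 → L0 miss wb→B0 [-]
  7 | R B8 → L2 miss [-]
  8 | R B8 → L2 hit [-]
  9 | W B5 → L2 miss [D]
  10 | W B5 → L2 hit [D]
  11 | R B2 → L2 miss wb→B5 [-]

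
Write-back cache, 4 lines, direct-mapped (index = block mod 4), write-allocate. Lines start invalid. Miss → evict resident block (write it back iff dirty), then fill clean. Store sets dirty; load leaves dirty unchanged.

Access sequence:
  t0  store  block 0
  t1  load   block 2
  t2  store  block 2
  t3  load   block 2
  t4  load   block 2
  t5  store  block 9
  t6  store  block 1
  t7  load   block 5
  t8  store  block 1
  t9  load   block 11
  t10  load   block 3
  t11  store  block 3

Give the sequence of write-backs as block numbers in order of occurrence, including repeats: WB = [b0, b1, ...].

0: W B0 → L0 miss [D]
1: R B2 → L2 miss [-]
2: W B2 → L2 hit [D]
3: R B2 → L2 hit [D]
4: R B2 → L2 hit [D]
5: W B9 → L1 miss [D]
6: W B1 → L1 miss wb→B9 [D]
7: R B5 → L1 miss wb→B1 [-]
8: W B1 → L1 miss [D]
9: R B11 → L3 miss [-]
10: R B3 → L3 miss [-]
11: W B3 → L3 hit [D]

WB = [9, 1]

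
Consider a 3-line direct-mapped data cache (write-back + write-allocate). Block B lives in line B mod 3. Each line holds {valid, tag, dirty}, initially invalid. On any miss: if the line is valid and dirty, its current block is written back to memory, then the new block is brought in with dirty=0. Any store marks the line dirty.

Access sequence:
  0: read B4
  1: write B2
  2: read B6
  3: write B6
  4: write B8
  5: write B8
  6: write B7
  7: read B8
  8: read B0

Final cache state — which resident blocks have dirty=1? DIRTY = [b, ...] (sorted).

0: R B4 -> L1 miss  d=-]
1: W B2 -> L2 miss  d=D]
2: R B6 -> L0 miss  d=-]
3: W B6 -> L0 hit  d=D]
4: W B8 -> L2 miss wb->B2  d=D]
5: W B8 -> L2 hit  d=D]
6: W B7 -> L1 miss  d=D]
7: R B8 -> L2 hit  d=D]
8: R B0 -> L0 miss wb->B6  d=-]

DIRTY = [7, 8]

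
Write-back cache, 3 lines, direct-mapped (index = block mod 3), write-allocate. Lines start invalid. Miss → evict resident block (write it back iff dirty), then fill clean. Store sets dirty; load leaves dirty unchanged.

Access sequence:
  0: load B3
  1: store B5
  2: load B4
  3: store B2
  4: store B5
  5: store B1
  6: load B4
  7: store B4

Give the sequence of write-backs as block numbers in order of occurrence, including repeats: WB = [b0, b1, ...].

0: R B3 → L0 miss [-]
1: W B5 → L2 miss [D]
2: R B4 → L1 miss [-]
3: W B2 → L2 miss wb→B5 [D]
4: W B5 → L2 miss wb→B2 [D]
5: W B1 → L1 miss [D]
6: R B4 → L1 miss wb→B1 [-]
7: W B4 → L1 hit [D]

WB = [5, 2, 1]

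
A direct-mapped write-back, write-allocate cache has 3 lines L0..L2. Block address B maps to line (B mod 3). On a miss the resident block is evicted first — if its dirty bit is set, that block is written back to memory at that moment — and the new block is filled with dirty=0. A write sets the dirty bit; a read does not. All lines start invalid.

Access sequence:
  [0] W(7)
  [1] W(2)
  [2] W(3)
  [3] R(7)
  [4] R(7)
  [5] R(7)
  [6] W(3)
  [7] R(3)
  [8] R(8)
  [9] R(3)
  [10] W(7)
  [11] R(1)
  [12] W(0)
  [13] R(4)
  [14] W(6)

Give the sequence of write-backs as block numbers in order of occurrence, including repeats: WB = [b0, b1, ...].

WB = [2, 7, 3, 0]

  0 | W B7 → L1 miss [D]
  1 | W B2 → L2 miss [D]
  2 | W B3 → L0 miss [D]
  3 | R B7 → L1 hit [D]
  4 | R B7 → L1 hit [D]
  5 | R B7 → L1 hit [D]
  6 | W B3 → L0 hit [D]
  7 | R B3 → L0 hit [D]
  8 | R B8 → L2 miss wb→B2 [-]
  9 | R B3 → L0 hit [D]
  10 | W B7 → L1 hit [D]
  11 | R B1 → L1 miss wb→B7 [-]
  12 | W B0 → L0 miss wb→B3 [D]
  13 | R B4 → L1 miss [-]
  14 | W B6 → L0 miss wb→B0 [D]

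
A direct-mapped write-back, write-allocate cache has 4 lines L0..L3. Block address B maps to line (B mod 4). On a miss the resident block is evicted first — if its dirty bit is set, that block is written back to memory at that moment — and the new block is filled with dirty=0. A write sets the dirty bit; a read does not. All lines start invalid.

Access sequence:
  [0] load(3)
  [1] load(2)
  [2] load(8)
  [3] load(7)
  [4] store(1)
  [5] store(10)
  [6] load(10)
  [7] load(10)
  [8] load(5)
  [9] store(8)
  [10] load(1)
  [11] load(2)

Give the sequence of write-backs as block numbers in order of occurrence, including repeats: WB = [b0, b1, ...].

WB = [1, 10]

  0 | R B3 → L3 miss [-]
  1 | R B2 → L2 miss [-]
  2 | R B8 → L0 miss [-]
  3 | R B7 → L3 miss [-]
  4 | W B1 → L1 miss [D]
  5 | W B10 → L2 miss [D]
  6 | R B10 → L2 hit [D]
  7 | R B10 → L2 hit [D]
  8 | R B5 → L1 miss wb→B1 [-]
  9 | W B8 → L0 hit [D]
  10 | R B1 → L1 miss [-]
  11 | R B2 → L2 miss wb→B10 [-]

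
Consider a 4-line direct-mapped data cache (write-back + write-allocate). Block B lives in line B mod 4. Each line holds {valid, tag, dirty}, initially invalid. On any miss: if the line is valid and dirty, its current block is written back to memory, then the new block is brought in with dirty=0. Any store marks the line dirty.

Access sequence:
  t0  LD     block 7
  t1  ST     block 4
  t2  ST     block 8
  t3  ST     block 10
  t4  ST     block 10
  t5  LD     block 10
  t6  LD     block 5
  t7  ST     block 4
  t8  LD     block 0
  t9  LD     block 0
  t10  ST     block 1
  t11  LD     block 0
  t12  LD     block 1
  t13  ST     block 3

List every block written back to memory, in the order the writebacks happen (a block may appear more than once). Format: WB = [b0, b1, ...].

WB = [4, 8, 4]

0: R B7 -> L3 miss  d=-]
1: W B4 -> L0 miss  d=D]
2: W B8 -> L0 miss wb->B4  d=D]
3: W B10 -> L2 miss  d=D]
4: W B10 -> L2 hit  d=D]
5: R B10 -> L2 hit  d=D]
6: R B5 -> L1 miss  d=-]
7: W B4 -> L0 miss wb->B8  d=D]
8: R B0 -> L0 miss wb->B4  d=-]
9: R B0 -> L0 hit  d=-]
10: W B1 -> L1 miss  d=D]
11: R B0 -> L0 hit  d=-]
12: R B1 -> L1 hit  d=D]
13: W B3 -> L3 miss  d=D]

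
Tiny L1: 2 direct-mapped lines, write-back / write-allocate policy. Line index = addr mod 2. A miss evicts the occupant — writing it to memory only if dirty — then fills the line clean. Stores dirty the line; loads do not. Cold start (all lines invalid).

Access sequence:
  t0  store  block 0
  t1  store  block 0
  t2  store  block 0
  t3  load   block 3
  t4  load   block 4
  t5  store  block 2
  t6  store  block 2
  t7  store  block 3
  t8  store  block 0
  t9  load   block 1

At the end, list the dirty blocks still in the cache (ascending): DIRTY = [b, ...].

DIRTY = [0]

0: W B0 -> L0 miss  d=D]
1: W B0 -> L0 hit  d=D]
2: W B0 -> L0 hit  d=D]
3: R B3 -> L1 miss  d=-]
4: R B4 -> L0 miss wb->B0  d=-]
5: W B2 -> L0 miss  d=D]
6: W B2 -> L0 hit  d=D]
7: W B3 -> L1 hit  d=D]
8: W B0 -> L0 miss wb->B2  d=D]
9: R B1 -> L1 miss wb->B3  d=-]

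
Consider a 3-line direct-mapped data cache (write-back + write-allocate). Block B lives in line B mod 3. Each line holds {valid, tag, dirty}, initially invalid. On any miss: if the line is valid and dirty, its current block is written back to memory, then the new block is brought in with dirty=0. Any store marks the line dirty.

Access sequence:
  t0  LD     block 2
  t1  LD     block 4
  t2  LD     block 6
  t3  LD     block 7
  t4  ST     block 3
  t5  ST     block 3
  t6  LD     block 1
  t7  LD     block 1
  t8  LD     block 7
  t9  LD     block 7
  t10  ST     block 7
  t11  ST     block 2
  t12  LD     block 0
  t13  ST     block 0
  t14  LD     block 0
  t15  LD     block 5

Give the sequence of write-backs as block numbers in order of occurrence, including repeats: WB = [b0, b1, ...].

  0 | R B2 → L2 miss [-]
  1 | R B4 → L1 miss [-]
  2 | R B6 → L0 miss [-]
  3 | R B7 → L1 miss [-]
  4 | W B3 → L0 miss [D]
  5 | W B3 → L0 hit [D]
  6 | R B1 → L1 miss [-]
  7 | R B1 → L1 hit [-]
  8 | R B7 → L1 miss [-]
  9 | R B7 → L1 hit [-]
  10 | W B7 → L1 hit [D]
  11 | W B2 → L2 hit [D]
  12 | R B0 → L0 miss wb→B3 [-]
  13 | W B0 → L0 hit [D]
  14 | R B0 → L0 hit [D]
  15 | R B5 → L2 miss wb→B2 [-]

WB = [3, 2]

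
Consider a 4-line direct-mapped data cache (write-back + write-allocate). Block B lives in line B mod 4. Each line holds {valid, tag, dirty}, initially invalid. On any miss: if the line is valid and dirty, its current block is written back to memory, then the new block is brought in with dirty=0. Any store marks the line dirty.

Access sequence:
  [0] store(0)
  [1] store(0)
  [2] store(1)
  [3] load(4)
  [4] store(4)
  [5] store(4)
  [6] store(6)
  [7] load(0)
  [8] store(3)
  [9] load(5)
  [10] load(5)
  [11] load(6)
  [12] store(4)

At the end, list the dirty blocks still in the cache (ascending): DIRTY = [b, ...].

  0 | W B0 → L0 miss [D]
  1 | W B0 → L0 hit [D]
  2 | W B1 → L1 miss [D]
  3 | R B4 → L0 miss wb→B0 [-]
  4 | W B4 → L0 hit [D]
  5 | W B4 → L0 hit [D]
  6 | W B6 → L2 miss [D]
  7 | R B0 → L0 miss wb→B4 [-]
  8 | W B3 → L3 miss [D]
  9 | R B5 → L1 miss wb→B1 [-]
  10 | R B5 → L1 hit [-]
  11 | R B6 → L2 hit [D]
  12 | W B4 → L0 miss [D]

DIRTY = [3, 4, 6]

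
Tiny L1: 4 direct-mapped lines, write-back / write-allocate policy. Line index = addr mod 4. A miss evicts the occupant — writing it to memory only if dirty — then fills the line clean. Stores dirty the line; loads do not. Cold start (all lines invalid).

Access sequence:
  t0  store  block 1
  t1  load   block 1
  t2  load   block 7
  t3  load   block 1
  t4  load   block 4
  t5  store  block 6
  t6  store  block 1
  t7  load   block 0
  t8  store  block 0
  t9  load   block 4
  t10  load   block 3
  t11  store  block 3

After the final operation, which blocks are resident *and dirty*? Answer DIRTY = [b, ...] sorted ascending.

0: W B1 -> L1 miss  d=D]
1: R B1 -> L1 hit  d=D]
2: R B7 -> L3 miss  d=-]
3: R B1 -> L1 hit  d=D]
4: R B4 -> L0 miss  d=-]
5: W B6 -> L2 miss  d=D]
6: W B1 -> L1 hit  d=D]
7: R B0 -> L0 miss  d=-]
8: W B0 -> L0 hit  d=D]
9: R B4 -> L0 miss wb->B0  d=-]
10: R B3 -> L3 miss  d=-]
11: W B3 -> L3 hit  d=D]

DIRTY = [1, 3, 6]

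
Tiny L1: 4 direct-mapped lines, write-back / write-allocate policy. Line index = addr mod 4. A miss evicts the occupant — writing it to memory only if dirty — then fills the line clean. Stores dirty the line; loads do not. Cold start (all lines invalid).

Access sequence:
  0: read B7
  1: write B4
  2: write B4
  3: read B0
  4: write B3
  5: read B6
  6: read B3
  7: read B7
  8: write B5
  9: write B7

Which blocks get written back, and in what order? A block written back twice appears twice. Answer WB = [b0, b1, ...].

WB = [4, 3]

0: R B7 → L3 miss [-]
1: W B4 → L0 miss [D]
2: W B4 → L0 hit [D]
3: R B0 → L0 miss wb→B4 [-]
4: W B3 → L3 miss [D]
5: R B6 → L2 miss [-]
6: R B3 → L3 hit [D]
7: R B7 → L3 miss wb→B3 [-]
8: W B5 → L1 miss [D]
9: W B7 → L3 hit [D]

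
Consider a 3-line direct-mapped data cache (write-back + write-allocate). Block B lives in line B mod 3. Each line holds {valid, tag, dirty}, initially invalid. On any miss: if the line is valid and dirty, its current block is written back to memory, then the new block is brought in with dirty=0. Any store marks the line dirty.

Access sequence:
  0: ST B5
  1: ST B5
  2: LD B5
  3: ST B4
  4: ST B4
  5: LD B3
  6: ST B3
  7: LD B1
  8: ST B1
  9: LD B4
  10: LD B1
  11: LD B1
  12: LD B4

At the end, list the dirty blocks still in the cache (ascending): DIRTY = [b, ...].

0: W B5 → L2 miss [D]
1: W B5 → L2 hit [D]
2: R B5 → L2 hit [D]
3: W B4 → L1 miss [D]
4: W B4 → L1 hit [D]
5: R B3 → L0 miss [-]
6: W B3 → L0 hit [D]
7: R B1 → L1 miss wb→B4 [-]
8: W B1 → L1 hit [D]
9: R B4 → L1 miss wb→B1 [-]
10: R B1 → L1 miss [-]
11: R B1 → L1 hit [-]
12: R B4 → L1 miss [-]

DIRTY = [3, 5]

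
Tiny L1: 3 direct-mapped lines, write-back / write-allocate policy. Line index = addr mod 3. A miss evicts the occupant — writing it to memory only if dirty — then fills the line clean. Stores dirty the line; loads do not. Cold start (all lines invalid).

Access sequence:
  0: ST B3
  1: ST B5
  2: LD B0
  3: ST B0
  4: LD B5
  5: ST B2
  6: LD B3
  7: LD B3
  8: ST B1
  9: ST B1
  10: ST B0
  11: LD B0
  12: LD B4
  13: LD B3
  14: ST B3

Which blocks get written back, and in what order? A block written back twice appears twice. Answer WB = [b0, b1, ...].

WB = [3, 5, 0, 1, 0]

  0 | W B3 → L0 miss [D]
  1 | W B5 → L2 miss [D]
  2 | R B0 → L0 miss wb→B3 [-]
  3 | W B0 → L0 hit [D]
  4 | R B5 → L2 hit [D]
  5 | W B2 → L2 miss wb→B5 [D]
  6 | R B3 → L0 miss wb→B0 [-]
  7 | R B3 → L0 hit [-]
  8 | W B1 → L1 miss [D]
  9 | W B1 → L1 hit [D]
  10 | W B0 → L0 miss [D]
  11 | R B0 → L0 hit [D]
  12 | R B4 → L1 miss wb→B1 [-]
  13 | R B3 → L0 miss wb→B0 [-]
  14 | W B3 → L0 hit [D]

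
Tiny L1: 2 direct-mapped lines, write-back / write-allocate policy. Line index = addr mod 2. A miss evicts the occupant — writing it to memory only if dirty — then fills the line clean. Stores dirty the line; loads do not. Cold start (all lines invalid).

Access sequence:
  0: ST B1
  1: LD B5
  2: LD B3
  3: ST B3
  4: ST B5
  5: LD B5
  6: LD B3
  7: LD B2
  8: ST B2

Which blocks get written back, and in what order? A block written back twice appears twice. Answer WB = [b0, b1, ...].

0: W B1 -> L1 miss  d=D]
1: R B5 -> L1 miss wb->B1  d=-]
2: R B3 -> L1 miss  d=-]
3: W B3 -> L1 hit  d=D]
4: W B5 -> L1 miss wb->B3  d=D]
5: R B5 -> L1 hit  d=D]
6: R B3 -> L1 miss wb->B5  d=-]
7: R B2 -> L0 miss  d=-]
8: W B2 -> L0 hit  d=D]

WB = [1, 3, 5]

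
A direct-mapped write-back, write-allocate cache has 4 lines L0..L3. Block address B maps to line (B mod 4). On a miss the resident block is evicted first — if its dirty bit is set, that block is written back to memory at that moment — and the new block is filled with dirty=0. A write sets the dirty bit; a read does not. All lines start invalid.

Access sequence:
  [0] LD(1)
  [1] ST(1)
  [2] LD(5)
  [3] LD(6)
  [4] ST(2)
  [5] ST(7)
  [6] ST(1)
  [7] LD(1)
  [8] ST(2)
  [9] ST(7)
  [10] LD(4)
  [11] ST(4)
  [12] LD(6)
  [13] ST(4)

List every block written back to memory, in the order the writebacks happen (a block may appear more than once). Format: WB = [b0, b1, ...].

  0 | R B1 → L1 miss [-]
  1 | W B1 → L1 hit [D]
  2 | R B5 → L1 miss wb→B1 [-]
  3 | R B6 → L2 miss [-]
  4 | W B2 → L2 miss [D]
  5 | W B7 → L3 miss [D]
  6 | W B1 → L1 miss [D]
  7 | R B1 → L1 hit [D]
  8 | W B2 → L2 hit [D]
  9 | W B7 → L3 hit [D]
  10 | R B4 → L0 miss [-]
  11 | W B4 → L0 hit [D]
  12 | R B6 → L2 miss wb→B2 [-]
  13 | W B4 → L0 hit [D]

WB = [1, 2]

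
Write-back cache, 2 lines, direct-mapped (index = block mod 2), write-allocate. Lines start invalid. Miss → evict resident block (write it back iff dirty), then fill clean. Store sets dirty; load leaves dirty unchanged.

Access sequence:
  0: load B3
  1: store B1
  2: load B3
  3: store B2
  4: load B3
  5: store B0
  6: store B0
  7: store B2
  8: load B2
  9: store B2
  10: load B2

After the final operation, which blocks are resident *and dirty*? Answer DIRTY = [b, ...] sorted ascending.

0: R B3 -> L1 miss  d=-]
1: W B1 -> L1 miss  d=D]
2: R B3 -> L1 miss wb->B1  d=-]
3: W B2 -> L0 miss  d=D]
4: R B3 -> L1 hit  d=-]
5: W B0 -> L0 miss wb->B2  d=D]
6: W B0 -> L0 hit  d=D]
7: W B2 -> L0 miss wb->B0  d=D]
8: R B2 -> L0 hit  d=D]
9: W B2 -> L0 hit  d=D]
10: R B2 -> L0 hit  d=D]

DIRTY = [2]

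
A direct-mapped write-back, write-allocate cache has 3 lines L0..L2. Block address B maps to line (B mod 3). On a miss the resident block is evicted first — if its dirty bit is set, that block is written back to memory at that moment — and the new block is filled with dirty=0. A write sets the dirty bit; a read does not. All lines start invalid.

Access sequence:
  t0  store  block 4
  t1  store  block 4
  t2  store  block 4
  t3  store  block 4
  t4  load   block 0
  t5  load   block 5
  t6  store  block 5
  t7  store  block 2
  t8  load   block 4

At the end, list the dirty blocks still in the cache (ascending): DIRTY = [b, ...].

DIRTY = [2, 4]

0: W B4 → L1 miss [D]
1: W B4 → L1 hit [D]
2: W B4 → L1 hit [D]
3: W B4 → L1 hit [D]
4: R B0 → L0 miss [-]
5: R B5 → L2 miss [-]
6: W B5 → L2 hit [D]
7: W B2 → L2 miss wb→B5 [D]
8: R B4 → L1 hit [D]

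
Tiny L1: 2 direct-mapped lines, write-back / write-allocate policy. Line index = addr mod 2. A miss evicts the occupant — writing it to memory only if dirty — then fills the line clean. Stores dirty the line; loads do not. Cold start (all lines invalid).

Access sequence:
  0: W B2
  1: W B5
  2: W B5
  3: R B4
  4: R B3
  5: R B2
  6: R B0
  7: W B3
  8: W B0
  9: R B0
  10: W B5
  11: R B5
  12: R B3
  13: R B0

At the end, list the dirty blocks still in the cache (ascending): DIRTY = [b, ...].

DIRTY = [0]

  0 | W B2 → L0 miss [D]
  1 | W B5 → L1 miss [D]
  2 | W B5 → L1 hit [D]
  3 | R B4 → L0 miss wb→B2 [-]
  4 | R B3 → L1 miss wb→B5 [-]
  5 | R B2 → L0 miss [-]
  6 | R B0 → L0 miss [-]
  7 | W B3 → L1 hit [D]
  8 | W B0 → L0 hit [D]
  9 | R B0 → L0 hit [D]
  10 | W B5 → L1 miss wb→B3 [D]
  11 | R B5 → L1 hit [D]
  12 | R B3 → L1 miss wb→B5 [-]
  13 | R B0 → L0 hit [D]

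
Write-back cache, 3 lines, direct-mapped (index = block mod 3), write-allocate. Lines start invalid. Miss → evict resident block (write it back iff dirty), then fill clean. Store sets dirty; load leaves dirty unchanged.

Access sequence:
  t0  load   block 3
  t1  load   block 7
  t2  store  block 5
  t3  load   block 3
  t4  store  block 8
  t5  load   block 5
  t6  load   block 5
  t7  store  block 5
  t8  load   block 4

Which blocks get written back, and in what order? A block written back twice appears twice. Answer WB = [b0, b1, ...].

WB = [5, 8]

0: R B3 → L0 miss [-]
1: R B7 → L1 miss [-]
2: W B5 → L2 miss [D]
3: R B3 → L0 hit [-]
4: W B8 → L2 miss wb→B5 [D]
5: R B5 → L2 miss wb→B8 [-]
6: R B5 → L2 hit [-]
7: W B5 → L2 hit [D]
8: R B4 → L1 miss [-]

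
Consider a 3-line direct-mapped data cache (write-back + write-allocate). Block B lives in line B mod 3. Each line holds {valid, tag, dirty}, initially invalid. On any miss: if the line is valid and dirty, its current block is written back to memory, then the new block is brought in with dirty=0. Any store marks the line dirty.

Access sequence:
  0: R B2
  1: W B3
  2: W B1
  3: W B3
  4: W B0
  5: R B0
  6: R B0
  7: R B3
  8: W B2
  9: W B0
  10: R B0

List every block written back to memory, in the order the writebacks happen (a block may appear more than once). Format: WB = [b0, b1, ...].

0: R B2 -> L2 miss  d=-]
1: W B3 -> L0 miss  d=D]
2: W B1 -> L1 miss  d=D]
3: W B3 -> L0 hit  d=D]
4: W B0 -> L0 miss wb->B3  d=D]
5: R B0 -> L0 hit  d=D]
6: R B0 -> L0 hit  d=D]
7: R B3 -> L0 miss wb->B0  d=-]
8: W B2 -> L2 hit  d=D]
9: W B0 -> L0 miss  d=D]
10: R B0 -> L0 hit  d=D]

WB = [3, 0]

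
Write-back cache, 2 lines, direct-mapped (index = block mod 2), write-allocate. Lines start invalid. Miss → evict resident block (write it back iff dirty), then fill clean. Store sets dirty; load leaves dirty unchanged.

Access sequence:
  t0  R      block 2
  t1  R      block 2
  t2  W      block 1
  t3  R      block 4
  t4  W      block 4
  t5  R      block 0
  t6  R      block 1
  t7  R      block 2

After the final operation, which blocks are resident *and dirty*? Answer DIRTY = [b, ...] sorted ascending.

0: R B2 → L0 miss [-]
1: R B2 → L0 hit [-]
2: W B1 → L1 miss [D]
3: R B4 → L0 miss [-]
4: W B4 → L0 hit [D]
5: R B0 → L0 miss wb→B4 [-]
6: R B1 → L1 hit [D]
7: R B2 → L0 miss [-]

DIRTY = [1]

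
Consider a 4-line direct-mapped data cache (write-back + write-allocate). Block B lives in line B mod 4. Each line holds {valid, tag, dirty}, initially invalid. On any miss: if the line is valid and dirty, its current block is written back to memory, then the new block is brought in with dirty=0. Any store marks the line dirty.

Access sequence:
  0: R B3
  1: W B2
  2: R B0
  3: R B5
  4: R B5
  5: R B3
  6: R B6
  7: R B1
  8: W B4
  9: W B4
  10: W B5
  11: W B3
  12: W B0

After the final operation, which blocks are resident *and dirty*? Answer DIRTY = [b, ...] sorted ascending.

  0 | R B3 → L3 miss [-]
  1 | W B2 → L2 miss [D]
  2 | R B0 → L0 miss [-]
  3 | R B5 → L1 miss [-]
  4 | R B5 → L1 hit [-]
  5 | R B3 → L3 hit [-]
  6 | R B6 → L2 miss wb→B2 [-]
  7 | R B1 → L1 miss [-]
  8 | W B4 → L0 miss [D]
  9 | W B4 → L0 hit [D]
  10 | W B5 → L1 miss [D]
  11 | W B3 → L3 hit [D]
  12 | W B0 → L0 miss wb→B4 [D]

DIRTY = [0, 3, 5]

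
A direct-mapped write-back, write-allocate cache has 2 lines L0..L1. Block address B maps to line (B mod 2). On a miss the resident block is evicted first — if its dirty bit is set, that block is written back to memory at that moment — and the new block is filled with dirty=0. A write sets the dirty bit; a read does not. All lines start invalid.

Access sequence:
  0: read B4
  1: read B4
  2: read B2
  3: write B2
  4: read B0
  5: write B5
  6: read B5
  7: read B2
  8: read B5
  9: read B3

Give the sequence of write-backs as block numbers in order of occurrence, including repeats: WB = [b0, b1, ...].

  0 | R B4 → L0 miss [-]
  1 | R B4 → L0 hit [-]
  2 | R B2 → L0 miss [-]
  3 | W B2 → L0 hit [D]
  4 | R B0 → L0 miss wb→B2 [-]
  5 | W B5 → L1 miss [D]
  6 | R B5 → L1 hit [D]
  7 | R B2 → L0 miss [-]
  8 | R B5 → L1 hit [D]
  9 | R B3 → L1 miss wb→B5 [-]

WB = [2, 5]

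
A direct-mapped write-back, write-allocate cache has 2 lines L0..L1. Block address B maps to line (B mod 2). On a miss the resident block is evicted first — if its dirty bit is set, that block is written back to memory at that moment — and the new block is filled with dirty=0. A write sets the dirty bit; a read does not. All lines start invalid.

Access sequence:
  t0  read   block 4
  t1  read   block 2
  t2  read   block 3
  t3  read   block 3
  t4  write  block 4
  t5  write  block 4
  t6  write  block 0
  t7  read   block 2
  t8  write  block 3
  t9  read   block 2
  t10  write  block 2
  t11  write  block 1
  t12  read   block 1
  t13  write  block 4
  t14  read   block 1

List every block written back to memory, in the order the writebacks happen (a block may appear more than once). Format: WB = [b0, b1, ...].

WB = [4, 0, 3, 2]

0: R B4 → L0 miss [-]
1: R B2 → L0 miss [-]
2: R B3 → L1 miss [-]
3: R B3 → L1 hit [-]
4: W B4 → L0 miss [D]
5: W B4 → L0 hit [D]
6: W B0 → L0 miss wb→B4 [D]
7: R B2 → L0 miss wb→B0 [-]
8: W B3 → L1 hit [D]
9: R B2 → L0 hit [-]
10: W B2 → L0 hit [D]
11: W B1 → L1 miss wb→B3 [D]
12: R B1 → L1 hit [D]
13: W B4 → L0 miss wb→B2 [D]
14: R B1 → L1 hit [D]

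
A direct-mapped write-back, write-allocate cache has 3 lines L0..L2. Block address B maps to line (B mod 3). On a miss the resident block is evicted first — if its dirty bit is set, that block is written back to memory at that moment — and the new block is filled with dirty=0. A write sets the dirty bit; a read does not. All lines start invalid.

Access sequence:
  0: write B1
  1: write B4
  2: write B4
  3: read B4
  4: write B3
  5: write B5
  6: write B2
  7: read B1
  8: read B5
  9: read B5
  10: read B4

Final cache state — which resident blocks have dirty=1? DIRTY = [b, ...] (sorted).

0: W B1 -> L1 miss  d=D]
1: W B4 -> L1 miss wb->B1  d=D]
2: W B4 -> L1 hit  d=D]
3: R B4 -> L1 hit  d=D]
4: W B3 -> L0 miss  d=D]
5: W B5 -> L2 miss  d=D]
6: W B2 -> L2 miss wb->B5  d=D]
7: R B1 -> L1 miss wb->B4  d=-]
8: R B5 -> L2 miss wb->B2  d=-]
9: R B5 -> L2 hit  d=-]
10: R B4 -> L1 miss  d=-]

DIRTY = [3]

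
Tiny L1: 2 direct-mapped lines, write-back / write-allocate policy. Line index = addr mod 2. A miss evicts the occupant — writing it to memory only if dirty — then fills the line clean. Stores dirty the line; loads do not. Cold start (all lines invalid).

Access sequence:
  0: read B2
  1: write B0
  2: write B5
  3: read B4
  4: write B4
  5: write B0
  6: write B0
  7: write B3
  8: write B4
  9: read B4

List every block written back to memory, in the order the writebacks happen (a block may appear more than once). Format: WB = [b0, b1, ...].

WB = [0, 4, 5, 0]

0: R B2 → L0 miss [-]
1: W B0 → L0 miss [D]
2: W B5 → L1 miss [D]
3: R B4 → L0 miss wb→B0 [-]
4: W B4 → L0 hit [D]
5: W B0 → L0 miss wb→B4 [D]
6: W B0 → L0 hit [D]
7: W B3 → L1 miss wb→B5 [D]
8: W B4 → L0 miss wb→B0 [D]
9: R B4 → L0 hit [D]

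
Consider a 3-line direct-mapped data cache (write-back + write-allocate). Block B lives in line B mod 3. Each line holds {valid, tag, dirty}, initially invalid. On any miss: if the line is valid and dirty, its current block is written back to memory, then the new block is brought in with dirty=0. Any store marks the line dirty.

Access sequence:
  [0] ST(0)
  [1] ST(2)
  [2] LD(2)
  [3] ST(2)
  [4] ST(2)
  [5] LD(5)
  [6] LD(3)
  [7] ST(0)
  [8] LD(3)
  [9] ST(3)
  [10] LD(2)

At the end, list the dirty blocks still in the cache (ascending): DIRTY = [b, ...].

DIRTY = [3]

  0 | W B0 → L0 miss [D]
  1 | W B2 → L2 miss [D]
  2 | R B2 → L2 hit [D]
  3 | W B2 → L2 hit [D]
  4 | W B2 → L2 hit [D]
  5 | R B5 → L2 miss wb→B2 [-]
  6 | R B3 → L0 miss wb→B0 [-]
  7 | W B0 → L0 miss [D]
  8 | R B3 → L0 miss wb→B0 [-]
  9 | W B3 → L0 hit [D]
  10 | R B2 → L2 miss [-]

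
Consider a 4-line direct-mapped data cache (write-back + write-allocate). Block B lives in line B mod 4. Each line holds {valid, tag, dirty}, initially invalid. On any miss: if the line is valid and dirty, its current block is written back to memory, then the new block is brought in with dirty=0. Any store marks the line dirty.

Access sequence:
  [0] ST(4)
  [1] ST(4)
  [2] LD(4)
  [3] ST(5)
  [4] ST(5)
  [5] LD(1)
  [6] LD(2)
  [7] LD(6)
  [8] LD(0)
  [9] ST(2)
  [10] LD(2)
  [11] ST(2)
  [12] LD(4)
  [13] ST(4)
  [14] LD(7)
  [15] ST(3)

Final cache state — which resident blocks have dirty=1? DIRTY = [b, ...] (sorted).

DIRTY = [2, 3, 4]

0: W B4 -> L0 miss  d=D]
1: W B4 -> L0 hit  d=D]
2: R B4 -> L0 hit  d=D]
3: W B5 -> L1 miss  d=D]
4: W B5 -> L1 hit  d=D]
5: R B1 -> L1 miss wb->B5  d=-]
6: R B2 -> L2 miss  d=-]
7: R B6 -> L2 miss  d=-]
8: R B0 -> L0 miss wb->B4  d=-]
9: W B2 -> L2 miss  d=D]
10: R B2 -> L2 hit  d=D]
11: W B2 -> L2 hit  d=D]
12: R B4 -> L0 miss  d=-]
13: W B4 -> L0 hit  d=D]
14: R B7 -> L3 miss  d=-]
15: W B3 -> L3 miss  d=D]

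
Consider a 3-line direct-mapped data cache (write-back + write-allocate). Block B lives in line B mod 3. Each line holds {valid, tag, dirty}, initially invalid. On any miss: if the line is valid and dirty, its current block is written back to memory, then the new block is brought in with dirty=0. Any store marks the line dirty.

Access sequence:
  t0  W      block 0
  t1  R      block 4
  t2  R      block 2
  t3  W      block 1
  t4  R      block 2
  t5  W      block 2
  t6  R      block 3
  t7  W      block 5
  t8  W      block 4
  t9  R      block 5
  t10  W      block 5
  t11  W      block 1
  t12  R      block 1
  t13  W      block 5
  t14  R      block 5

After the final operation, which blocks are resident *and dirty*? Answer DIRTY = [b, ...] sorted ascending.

  0 | W B0 → L0 miss [D]
  1 | R B4 → L1 miss [-]
  2 | R B2 → L2 miss [-]
  3 | W B1 → L1 miss [D]
  4 | R B2 → L2 hit [-]
  5 | W B2 → L2 hit [D]
  6 | R B3 → L0 miss wb→B0 [-]
  7 | W B5 → L2 miss wb→B2 [D]
  8 | W B4 → L1 miss wb→B1 [D]
  9 | R B5 → L2 hit [D]
  10 | W B5 → L2 hit [D]
  11 | W B1 → L1 miss wb→B4 [D]
  12 | R B1 → L1 hit [D]
  13 | W B5 → L2 hit [D]
  14 | R B5 → L2 hit [D]

DIRTY = [1, 5]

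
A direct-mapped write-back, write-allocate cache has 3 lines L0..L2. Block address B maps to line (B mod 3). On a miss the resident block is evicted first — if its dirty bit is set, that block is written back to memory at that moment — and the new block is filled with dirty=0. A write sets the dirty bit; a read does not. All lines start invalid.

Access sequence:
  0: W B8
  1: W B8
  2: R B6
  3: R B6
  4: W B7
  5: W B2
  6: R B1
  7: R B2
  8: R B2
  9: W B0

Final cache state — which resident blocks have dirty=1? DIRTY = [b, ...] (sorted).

DIRTY = [0, 2]

0: W B8 -> L2 miss  d=D]
1: W B8 -> L2 hit  d=D]
2: R B6 -> L0 miss  d=-]
3: R B6 -> L0 hit  d=-]
4: W B7 -> L1 miss  d=D]
5: W B2 -> L2 miss wb->B8  d=D]
6: R B1 -> L1 miss wb->B7  d=-]
7: R B2 -> L2 hit  d=D]
8: R B2 -> L2 hit  d=D]
9: W B0 -> L0 miss  d=D]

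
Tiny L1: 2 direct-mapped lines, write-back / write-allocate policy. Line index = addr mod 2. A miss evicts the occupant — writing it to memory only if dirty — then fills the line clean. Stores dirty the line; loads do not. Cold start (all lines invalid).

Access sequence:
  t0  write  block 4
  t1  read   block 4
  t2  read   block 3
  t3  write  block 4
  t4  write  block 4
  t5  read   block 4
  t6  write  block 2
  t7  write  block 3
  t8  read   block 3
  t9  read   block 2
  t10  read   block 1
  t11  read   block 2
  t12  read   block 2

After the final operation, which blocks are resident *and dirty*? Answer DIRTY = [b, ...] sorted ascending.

0: W B4 -> L0 miss  d=D]
1: R B4 -> L0 hit  d=D]
2: R B3 -> L1 miss  d=-]
3: W B4 -> L0 hit  d=D]
4: W B4 -> L0 hit  d=D]
5: R B4 -> L0 hit  d=D]
6: W B2 -> L0 miss wb->B4  d=D]
7: W B3 -> L1 hit  d=D]
8: R B3 -> L1 hit  d=D]
9: R B2 -> L0 hit  d=D]
10: R B1 -> L1 miss wb->B3  d=-]
11: R B2 -> L0 hit  d=D]
12: R B2 -> L0 hit  d=D]

DIRTY = [2]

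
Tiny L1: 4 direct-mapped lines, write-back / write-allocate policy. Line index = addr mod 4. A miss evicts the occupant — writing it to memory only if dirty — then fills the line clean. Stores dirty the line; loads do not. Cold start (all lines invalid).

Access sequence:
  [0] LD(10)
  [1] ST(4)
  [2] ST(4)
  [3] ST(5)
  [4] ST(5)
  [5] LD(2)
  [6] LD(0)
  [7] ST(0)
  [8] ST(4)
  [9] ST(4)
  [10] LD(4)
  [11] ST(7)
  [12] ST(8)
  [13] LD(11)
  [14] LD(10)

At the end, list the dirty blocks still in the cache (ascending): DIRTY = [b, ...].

DIRTY = [5, 8]

  0 | R B10 → L2 miss [-]
  1 | W B4 → L0 miss [D]
  2 | W B4 → L0 hit [D]
  3 | W B5 → L1 miss [D]
  4 | W B5 → L1 hit [D]
  5 | R B2 → L2 miss [-]
  6 | R B0 → L0 miss wb→B4 [-]
  7 | W B0 → L0 hit [D]
  8 | W B4 → L0 miss wb→B0 [D]
  9 | W B4 → L0 hit [D]
  10 | R B4 → L0 hit [D]
  11 | W B7 → L3 miss [D]
  12 | W B8 → L0 miss wb→B4 [D]
  13 | R B11 → L3 miss wb→B7 [-]
  14 | R B10 → L2 miss [-]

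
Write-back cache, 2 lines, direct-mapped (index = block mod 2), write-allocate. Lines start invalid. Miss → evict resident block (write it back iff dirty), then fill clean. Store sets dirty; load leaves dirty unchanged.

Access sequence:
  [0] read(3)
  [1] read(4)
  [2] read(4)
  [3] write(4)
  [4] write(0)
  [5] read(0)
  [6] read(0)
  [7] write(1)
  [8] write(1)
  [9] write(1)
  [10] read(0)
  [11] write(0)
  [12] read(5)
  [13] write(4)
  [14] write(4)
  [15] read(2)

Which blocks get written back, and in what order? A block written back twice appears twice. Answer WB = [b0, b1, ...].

0: R B3 → L1 miss [-]
1: R B4 → L0 miss [-]
2: R B4 → L0 hit [-]
3: W B4 → L0 hit [D]
4: W B0 → L0 miss wb→B4 [D]
5: R B0 → L0 hit [D]
6: R B0 → L0 hit [D]
7: W B1 → L1 miss [D]
8: W B1 → L1 hit [D]
9: W B1 → L1 hit [D]
10: R B0 → L0 hit [D]
11: W B0 → L0 hit [D]
12: R B5 → L1 miss wb→B1 [-]
13: W B4 → L0 miss wb→B0 [D]
14: W B4 → L0 hit [D]
15: R B2 → L0 miss wb→B4 [-]

WB = [4, 1, 0, 4]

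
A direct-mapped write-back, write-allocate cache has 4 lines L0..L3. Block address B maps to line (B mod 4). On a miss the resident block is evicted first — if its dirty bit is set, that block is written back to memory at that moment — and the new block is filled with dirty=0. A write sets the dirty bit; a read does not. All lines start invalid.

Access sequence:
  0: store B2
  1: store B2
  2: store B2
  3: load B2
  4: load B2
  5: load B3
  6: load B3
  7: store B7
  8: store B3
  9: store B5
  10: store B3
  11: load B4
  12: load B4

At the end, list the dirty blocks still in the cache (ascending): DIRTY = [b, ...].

0: W B2 -> L2 miss  d=D]
1: W B2 -> L2 hit  d=D]
2: W B2 -> L2 hit  d=D]
3: R B2 -> L2 hit  d=D]
4: R B2 -> L2 hit  d=D]
5: R B3 -> L3 miss  d=-]
6: R B3 -> L3 hit  d=-]
7: W B7 -> L3 miss  d=D]
8: W B3 -> L3 miss wb->B7  d=D]
9: W B5 -> L1 miss  d=D]
10: W B3 -> L3 hit  d=D]
11: R B4 -> L0 miss  d=-]
12: R B4 -> L0 hit  d=-]

DIRTY = [2, 3, 5]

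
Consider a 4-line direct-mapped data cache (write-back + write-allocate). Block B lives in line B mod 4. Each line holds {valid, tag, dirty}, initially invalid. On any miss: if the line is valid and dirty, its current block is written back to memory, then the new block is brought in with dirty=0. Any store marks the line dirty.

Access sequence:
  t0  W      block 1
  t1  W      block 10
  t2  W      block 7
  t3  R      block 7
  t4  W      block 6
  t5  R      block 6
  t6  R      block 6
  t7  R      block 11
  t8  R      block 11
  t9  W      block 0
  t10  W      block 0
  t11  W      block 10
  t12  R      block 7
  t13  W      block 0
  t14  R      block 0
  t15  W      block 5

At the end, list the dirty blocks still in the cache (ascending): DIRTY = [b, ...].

DIRTY = [0, 5, 10]

0: W B1 → L1 miss [D]
1: W B10 → L2 miss [D]
2: W B7 → L3 miss [D]
3: R B7 → L3 hit [D]
4: W B6 → L2 miss wb→B10 [D]
5: R B6 → L2 hit [D]
6: R B6 → L2 hit [D]
7: R B11 → L3 miss wb→B7 [-]
8: R B11 → L3 hit [-]
9: W B0 → L0 miss [D]
10: W B0 → L0 hit [D]
11: W B10 → L2 miss wb→B6 [D]
12: R B7 → L3 miss [-]
13: W B0 → L0 hit [D]
14: R B0 → L0 hit [D]
15: W B5 → L1 miss wb→B1 [D]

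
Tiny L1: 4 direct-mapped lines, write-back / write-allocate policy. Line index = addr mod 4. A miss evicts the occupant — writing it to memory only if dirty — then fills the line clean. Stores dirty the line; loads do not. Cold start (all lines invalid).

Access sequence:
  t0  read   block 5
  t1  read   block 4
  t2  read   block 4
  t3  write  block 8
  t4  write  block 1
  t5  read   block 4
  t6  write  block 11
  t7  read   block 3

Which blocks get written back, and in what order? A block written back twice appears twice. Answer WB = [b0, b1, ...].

WB = [8, 11]

0: R B5 → L1 miss [-]
1: R B4 → L0 miss [-]
2: R B4 → L0 hit [-]
3: W B8 → L0 miss [D]
4: W B1 → L1 miss [D]
5: R B4 → L0 miss wb→B8 [-]
6: W B11 → L3 miss [D]
7: R B3 → L3 miss wb→B11 [-]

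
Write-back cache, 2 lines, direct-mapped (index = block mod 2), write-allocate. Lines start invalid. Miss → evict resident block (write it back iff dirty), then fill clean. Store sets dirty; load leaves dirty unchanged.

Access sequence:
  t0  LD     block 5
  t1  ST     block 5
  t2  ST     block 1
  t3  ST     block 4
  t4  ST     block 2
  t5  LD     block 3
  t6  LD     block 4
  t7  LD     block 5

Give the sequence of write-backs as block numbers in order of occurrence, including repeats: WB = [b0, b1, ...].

WB = [5, 4, 1, 2]

0: R B5 → L1 miss [-]
1: W B5 → L1 hit [D]
2: W B1 → L1 miss wb→B5 [D]
3: W B4 → L0 miss [D]
4: W B2 → L0 miss wb→B4 [D]
5: R B3 → L1 miss wb→B1 [-]
6: R B4 → L0 miss wb→B2 [-]
7: R B5 → L1 miss [-]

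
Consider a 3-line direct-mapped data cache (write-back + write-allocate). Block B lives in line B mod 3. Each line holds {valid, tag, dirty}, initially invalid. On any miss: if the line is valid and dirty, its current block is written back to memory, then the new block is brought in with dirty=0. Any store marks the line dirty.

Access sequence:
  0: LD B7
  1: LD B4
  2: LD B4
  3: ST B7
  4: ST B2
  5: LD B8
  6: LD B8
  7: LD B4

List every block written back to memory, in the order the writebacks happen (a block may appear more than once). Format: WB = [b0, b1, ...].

WB = [2, 7]

0: R B7 → L1 miss [-]
1: R B4 → L1 miss [-]
2: R B4 → L1 hit [-]
3: W B7 → L1 miss [D]
4: W B2 → L2 miss [D]
5: R B8 → L2 miss wb→B2 [-]
6: R B8 → L2 hit [-]
7: R B4 → L1 miss wb→B7 [-]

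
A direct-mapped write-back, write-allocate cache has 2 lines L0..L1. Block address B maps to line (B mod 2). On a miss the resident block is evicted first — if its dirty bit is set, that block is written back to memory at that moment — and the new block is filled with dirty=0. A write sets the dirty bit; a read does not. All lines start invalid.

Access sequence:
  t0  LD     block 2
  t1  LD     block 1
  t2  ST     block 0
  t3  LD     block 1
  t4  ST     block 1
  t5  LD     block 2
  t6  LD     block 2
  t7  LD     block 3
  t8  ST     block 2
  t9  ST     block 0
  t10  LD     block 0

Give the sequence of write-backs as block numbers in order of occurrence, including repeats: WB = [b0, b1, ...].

WB = [0, 1, 2]

  0 | R B2 → L0 miss [-]
  1 | R B1 → L1 miss [-]
  2 | W B0 → L0 miss [D]
  3 | R B1 → L1 hit [-]
  4 | W B1 → L1 hit [D]
  5 | R B2 → L0 miss wb→B0 [-]
  6 | R B2 → L0 hit [-]
  7 | R B3 → L1 miss wb→B1 [-]
  8 | W B2 → L0 hit [D]
  9 | W B0 → L0 miss wb→B2 [D]
  10 | R B0 → L0 hit [D]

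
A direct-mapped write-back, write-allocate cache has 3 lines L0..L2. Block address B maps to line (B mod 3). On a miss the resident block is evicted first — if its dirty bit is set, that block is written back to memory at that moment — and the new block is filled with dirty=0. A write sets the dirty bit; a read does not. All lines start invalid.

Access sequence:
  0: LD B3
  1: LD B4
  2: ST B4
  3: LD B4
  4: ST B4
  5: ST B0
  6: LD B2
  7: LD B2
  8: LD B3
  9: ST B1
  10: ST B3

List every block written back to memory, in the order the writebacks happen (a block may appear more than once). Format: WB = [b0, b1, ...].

WB = [0, 4]

0: R B3 → L0 miss [-]
1: R B4 → L1 miss [-]
2: W B4 → L1 hit [D]
3: R B4 → L1 hit [D]
4: W B4 → L1 hit [D]
5: W B0 → L0 miss [D]
6: R B2 → L2 miss [-]
7: R B2 → L2 hit [-]
8: R B3 → L0 miss wb→B0 [-]
9: W B1 → L1 miss wb→B4 [D]
10: W B3 → L0 hit [D]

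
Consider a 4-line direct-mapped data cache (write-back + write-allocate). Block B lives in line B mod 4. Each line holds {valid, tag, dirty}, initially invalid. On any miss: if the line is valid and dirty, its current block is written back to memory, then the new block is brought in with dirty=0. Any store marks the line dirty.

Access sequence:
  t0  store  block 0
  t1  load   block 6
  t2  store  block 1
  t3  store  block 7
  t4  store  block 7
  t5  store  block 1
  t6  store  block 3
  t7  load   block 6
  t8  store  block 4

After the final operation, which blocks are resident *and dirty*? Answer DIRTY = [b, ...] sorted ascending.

0: W B0 -> L0 miss  d=D]
1: R B6 -> L2 miss  d=-]
2: W B1 -> L1 miss  d=D]
3: W B7 -> L3 miss  d=D]
4: W B7 -> L3 hit  d=D]
5: W B1 -> L1 hit  d=D]
6: W B3 -> L3 miss wb->B7  d=D]
7: R B6 -> L2 hit  d=-]
8: W B4 -> L0 miss wb->B0  d=D]

DIRTY = [1, 3, 4]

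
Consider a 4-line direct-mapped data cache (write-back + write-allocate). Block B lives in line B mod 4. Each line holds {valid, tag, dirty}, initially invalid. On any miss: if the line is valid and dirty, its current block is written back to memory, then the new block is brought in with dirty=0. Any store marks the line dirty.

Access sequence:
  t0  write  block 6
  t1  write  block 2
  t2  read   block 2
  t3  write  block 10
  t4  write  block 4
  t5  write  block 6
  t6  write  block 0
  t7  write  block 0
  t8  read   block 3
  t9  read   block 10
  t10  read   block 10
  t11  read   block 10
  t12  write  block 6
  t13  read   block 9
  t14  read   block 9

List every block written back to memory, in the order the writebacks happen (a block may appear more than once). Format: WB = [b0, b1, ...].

WB = [6, 2, 10, 4, 6]

0: W B6 -> L2 miss  d=D]
1: W B2 -> L2 miss wb->B6  d=D]
2: R B2 -> L2 hit  d=D]
3: W B10 -> L2 miss wb->B2  d=D]
4: W B4 -> L0 miss  d=D]
5: W B6 -> L2 miss wb->B10  d=D]
6: W B0 -> L0 miss wb->B4  d=D]
7: W B0 -> L0 hit  d=D]
8: R B3 -> L3 miss  d=-]
9: R B10 -> L2 miss wb->B6  d=-]
10: R B10 -> L2 hit  d=-]
11: R B10 -> L2 hit  d=-]
12: W B6 -> L2 miss  d=D]
13: R B9 -> L1 miss  d=-]
14: R B9 -> L1 hit  d=-]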